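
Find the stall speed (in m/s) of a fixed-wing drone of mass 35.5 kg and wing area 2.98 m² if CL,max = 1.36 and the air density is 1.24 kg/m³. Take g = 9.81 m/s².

V_stall = 11.8 m/s

At stall, lift equals weight: L = W = m·g = 35.5 × 9.81 = 348.3 N.
V_stall = √(2W/(ρ·S·CL,max)) = √(2 × 348.3 / (1.24 × 2.98 × 1.36))
V_stall = √138.6 = 11.8 m/s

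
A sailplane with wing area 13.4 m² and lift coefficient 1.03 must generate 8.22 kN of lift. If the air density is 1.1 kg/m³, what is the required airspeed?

L = ½ρv²S·CL ⇒ v = √(2L/(ρ·S·CL))
v = √(2 × 8220 / (1.1 × 13.4 × 1.03)) = √1083 = 32.9 m/s

v = 32.9 m/s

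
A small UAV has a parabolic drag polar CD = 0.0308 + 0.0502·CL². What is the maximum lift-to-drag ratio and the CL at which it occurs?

For CD = CD0 + K·CL², (L/D)max occurs at CL* = √(CD0/K) and equals 1/(2√(K·CD0)).
(L/D)max = 1/(2√(0.0502 × 0.0308)) = 1/(2 × 0.03932) = 12.7
CL* = √(0.0308/0.0502) = 0.783

(L/D)max = 12.7, at CL = 0.783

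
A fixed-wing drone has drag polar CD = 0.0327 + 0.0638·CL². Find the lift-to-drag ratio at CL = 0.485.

CD = 0.0327 + 0.0638 × 0.485² = 0.04771
L/D = CL/CD = 0.485 / 0.04771 = 10.2

L/D = 10.2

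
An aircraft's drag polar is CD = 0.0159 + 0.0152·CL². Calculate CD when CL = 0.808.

CD = 0.0258

CD = 0.0159 + 0.0152 × 0.808² = 0.0159 + 0.009924 = 0.0258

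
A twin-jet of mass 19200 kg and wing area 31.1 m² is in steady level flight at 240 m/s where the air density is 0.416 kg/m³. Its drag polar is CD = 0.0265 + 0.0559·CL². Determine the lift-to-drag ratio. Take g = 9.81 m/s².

L/D = 12.4

Weight W = mg = 19200 × 9.81 = 1.8835×10^5 N; in level flight L = W.
Dynamic pressure q = 0.5 × 0.416 × 240² = 11980 Pa.
CL = 2W/(ρv²S) = 2×1.8835×10^5/(0.416×240²×31.1) = 0.5055.
CD = 0.0265 + 0.0559 × 0.5055² = 0.04078.
L/D = CL/CD = 0.5055 / 0.04078 = 12.4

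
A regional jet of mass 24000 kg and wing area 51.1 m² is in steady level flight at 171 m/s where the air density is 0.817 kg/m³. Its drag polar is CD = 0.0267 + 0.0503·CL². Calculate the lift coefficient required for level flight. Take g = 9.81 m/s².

Weight W = mg = 24000 × 9.81 = 2.3544×10^5 N; in level flight L = W.
Dynamic pressure q = 0.5 × 0.817 × 171² = 11940 Pa.
Required CL = L/(qS) = 2.3544×10^5/(11940·51.1) = 0.3857.

CL = 0.386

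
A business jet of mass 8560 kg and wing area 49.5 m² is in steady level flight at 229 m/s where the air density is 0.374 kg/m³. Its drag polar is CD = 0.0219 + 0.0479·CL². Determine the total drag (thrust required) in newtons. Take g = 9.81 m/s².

In steady level flight, lift balances weight: W = mg = 8560 × 9.81 = 83974 N.
Dynamic pressure q = 0.5 × 0.374 × 229² = 9806 Pa.
CL = W/(q·S) = 83974 / (9806 × 49.5) = 0.173.
CD = 0.0219 + 0.0479 × 0.173² = 0.02333.
D = q·S·CD = 9806 × 49.5 × 0.02333 = 11330 N

D = 11300 N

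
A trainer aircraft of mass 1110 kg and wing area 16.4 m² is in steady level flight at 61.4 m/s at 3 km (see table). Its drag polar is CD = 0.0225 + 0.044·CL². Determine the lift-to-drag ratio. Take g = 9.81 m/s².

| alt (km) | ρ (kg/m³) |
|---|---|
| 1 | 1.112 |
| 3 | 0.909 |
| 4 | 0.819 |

L/D = 13.3

At 3 km, from the table: ρ = 0.909 kg/m³.
Weight W = mg = 1110 × 9.81 = 10889 N; in level flight L = W.
q = ½ρv² = ½ × 0.909 × 61.4² = 1713 Pa.
CL = 2W/(ρv²S) = 2×10889/(0.909×61.4²×16.4) = 0.3875.
CD = 0.0225 + 0.044 × 0.3875² = 0.02911.
L/D = CL/CD = 0.3875 / 0.02911 = 13.3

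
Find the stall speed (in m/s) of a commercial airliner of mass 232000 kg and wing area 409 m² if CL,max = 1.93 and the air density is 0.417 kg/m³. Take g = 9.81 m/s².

V_stall = 118 m/s

Weight W = mg = 232000 × 9.81 = 2.276×10^6 N.
From L = ½ρV²S·CL,max = W: V_stall = √(2W/(ρSCL,max)) = √(2·2.276×10^6/(0.417·409·1.93))
V_stall = √13830 = 118 m/s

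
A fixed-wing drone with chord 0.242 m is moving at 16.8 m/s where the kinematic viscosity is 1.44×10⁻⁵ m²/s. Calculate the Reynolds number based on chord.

Re = 2.82×10^5

Re = v·c/ν = 16.8 × 0.242 / (1.44×10⁻⁵) = 2.82×10^5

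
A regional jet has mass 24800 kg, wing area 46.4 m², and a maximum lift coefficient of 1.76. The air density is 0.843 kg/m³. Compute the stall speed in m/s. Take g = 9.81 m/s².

V_stall = 84.1 m/s

At stall, lift equals weight: L = W = m·g = 24800 × 9.81 = 2.433×10^5 N.
From L = ½ρV²S·CL,max = W: V_stall = √(2W/(ρSCL,max)) = √(2·2.433×10^5/(0.843·46.4·1.76))
V_stall = √7068 = 84.1 m/s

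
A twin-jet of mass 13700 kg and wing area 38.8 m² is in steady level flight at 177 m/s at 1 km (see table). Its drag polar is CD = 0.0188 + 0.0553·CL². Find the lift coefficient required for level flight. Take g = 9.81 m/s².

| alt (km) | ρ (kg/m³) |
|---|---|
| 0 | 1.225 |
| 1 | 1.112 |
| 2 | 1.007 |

CL = 0.199

At 1 km, from the table: ρ = 1.112 kg/m³.
Weight W = mg = 13700 × 9.81 = 1.344×10^5 N; in level flight L = W.
Dynamic pressure q = 0.5 × 1.112 × 177² = 17420 Pa.
Required CL = L/(qS) = 1.344×10^5/(17420·38.8) = 0.1989.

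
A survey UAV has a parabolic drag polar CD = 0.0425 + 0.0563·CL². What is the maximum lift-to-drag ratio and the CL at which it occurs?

For CD = CD0 + K·CL², (L/D)max occurs at CL* = √(CD0/K) and equals 1/(2√(K·CD0)).
(L/D)max = 1/(2√(0.0563 × 0.0425)) = 1/(2 × 0.04892) = 10.2
CL* = √(0.0425/0.0563) = 0.869

(L/D)max = 10.2, at CL = 0.869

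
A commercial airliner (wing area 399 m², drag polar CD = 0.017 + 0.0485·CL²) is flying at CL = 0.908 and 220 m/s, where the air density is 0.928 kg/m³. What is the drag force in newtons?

D = 5.11×10^5 N

CD = 0.017 + 0.0485 × 0.908² = 0.05699
D = ½ρv²S·CD = ½ × 0.928 × 220² × 399 × 0.05699 = 5.11×10^5 N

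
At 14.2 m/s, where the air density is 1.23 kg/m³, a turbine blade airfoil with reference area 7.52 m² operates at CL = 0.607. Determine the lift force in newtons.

Dynamic pressure q = ½ρv² = ½ × 1.23 × 14.2² = 124 Pa.
L = q·S·CL = 124 × 7.52 × 0.607 = 566 N

L = 566 N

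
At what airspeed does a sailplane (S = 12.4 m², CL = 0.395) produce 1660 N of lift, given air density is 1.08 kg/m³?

v = 25.1 m/s

L = ½ρv²S·CL ⇒ v = √(2L/(ρ·S·CL))
v = √(2 × 1660 / (1.08 × 12.4 × 0.395)) = √627.6 = 25.1 m/s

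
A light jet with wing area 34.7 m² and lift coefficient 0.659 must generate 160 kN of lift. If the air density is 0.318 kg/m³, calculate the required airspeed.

L = ½ρv²S·CL ⇒ v = √(2L/(ρ·S·CL))
v = √(2 × 1.6×10^5 / (0.318 × 34.7 × 0.659)) = √44010 = 210 m/s

v = 210 m/s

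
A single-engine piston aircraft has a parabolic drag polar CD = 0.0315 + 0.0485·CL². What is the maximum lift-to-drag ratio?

(L/D)max = 12.8

For CD = CD0 + K·CL², (L/D)max occurs at CL* = √(CD0/K) and equals 1/(2√(K·CD0)).
(L/D)max = 1/(2√(0.0485 × 0.0315)) = 1/(2 × 0.03909) = 12.8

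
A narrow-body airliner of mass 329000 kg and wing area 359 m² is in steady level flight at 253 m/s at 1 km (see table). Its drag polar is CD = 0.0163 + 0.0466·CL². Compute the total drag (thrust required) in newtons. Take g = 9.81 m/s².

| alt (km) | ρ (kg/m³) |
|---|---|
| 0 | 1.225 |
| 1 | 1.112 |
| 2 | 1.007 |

D = 2.46×10^5 N

At 1 km, from the table: ρ = 1.112 kg/m³.
In steady level flight, lift balances weight: W = mg = 329000 × 9.81 = 3.2275×10^6 N.
q = ½ρv² = ½ × 1.112 × 253² = 35590 Pa.
CL = W/(q·S) = 3.2275×10^6 / (35590 × 359) = 0.2526.
CD = 0.0163 + 0.0466 × 0.2526² = 0.01927.
D = q·S·CD = 35590 × 359 × 0.01927 = 2.462×10^5 N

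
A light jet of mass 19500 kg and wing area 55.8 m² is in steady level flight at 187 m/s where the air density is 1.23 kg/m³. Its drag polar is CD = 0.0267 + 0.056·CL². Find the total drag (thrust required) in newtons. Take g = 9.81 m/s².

D = 33700 N

Weight W = mg = 19500 × 9.81 = 1.913×10^5 N; in level flight L = W.
q = ½ρv² = ½ × 1.23 × 187² = 21510 Pa.
CL = W/(q·S) = 1.913×10^5 / (21510 × 55.8) = 0.1594.
CD = 0.0267 + 0.056 × 0.1594² = 0.02812.
D = q·S·CD = 21510 × 55.8 × 0.02812 = 33750 N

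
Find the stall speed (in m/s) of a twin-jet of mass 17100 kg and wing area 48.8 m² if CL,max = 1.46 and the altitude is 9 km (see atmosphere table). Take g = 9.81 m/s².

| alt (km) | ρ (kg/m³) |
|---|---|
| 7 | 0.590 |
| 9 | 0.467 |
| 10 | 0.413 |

V_stall = 100 m/s

At 9 km, from the table: ρ = 0.467 kg/m³.
Stall occurs when L = W at CL,max. W = mg = 17100 × 9.81 = 1.678×10^5 N.
From L = ½ρV²S·CL,max = W: V_stall = √(2W/(ρSCL,max)) = √(2·1.678×10^5/(0.467·48.8·1.46))
V_stall = √10080 = 100 m/s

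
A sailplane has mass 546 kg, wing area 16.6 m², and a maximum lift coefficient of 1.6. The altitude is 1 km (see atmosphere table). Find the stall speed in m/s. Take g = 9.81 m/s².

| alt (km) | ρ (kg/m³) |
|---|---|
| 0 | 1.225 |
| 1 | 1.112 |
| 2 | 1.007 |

At 1 km, from the table: ρ = 1.112 kg/m³.
Weight W = mg = 546 × 9.81 = 5356 N.
From L = ½ρV²S·CL,max = W: V_stall = √(2W/(ρSCL,max)) = √(2·5356/(1.112·16.6·1.6))
V_stall = √362.7 = 19 m/s

V_stall = 19 m/s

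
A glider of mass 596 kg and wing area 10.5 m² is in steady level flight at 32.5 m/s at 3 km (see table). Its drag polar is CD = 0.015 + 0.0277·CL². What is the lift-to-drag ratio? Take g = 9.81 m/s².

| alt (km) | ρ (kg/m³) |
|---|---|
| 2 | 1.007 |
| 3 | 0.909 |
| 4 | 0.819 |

At 3 km, from the table: ρ = 0.909 kg/m³.
Level flight ⇒ L = W = m·g = 596 × 9.81 = 5846.8 N.
q = ½ρv² = ½ × 0.909 × 32.5² = 480.1 Pa.
CL = W/(q·S) = 5846.8 / (480.1 × 10.5) = 1.16.
CD = 0.015 + 0.0277 × 1.16² = 0.05227.
L/D = CL/CD = 1.16 / 0.05227 = 22.2

L/D = 22.2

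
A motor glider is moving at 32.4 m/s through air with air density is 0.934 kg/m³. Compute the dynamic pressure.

q = ½ρv² = ½ × 0.934 × 32.4² = 490 Pa

q = 490 Pa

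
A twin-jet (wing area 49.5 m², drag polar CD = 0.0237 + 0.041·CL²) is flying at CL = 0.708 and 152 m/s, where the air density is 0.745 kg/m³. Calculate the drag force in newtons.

CD = 0.0237 + 0.041 × 0.708² = 0.04425
D = ½ρv²S·CD = ½ × 0.745 × 152² × 49.5 × 0.04425 = 18900 N

D = 18900 N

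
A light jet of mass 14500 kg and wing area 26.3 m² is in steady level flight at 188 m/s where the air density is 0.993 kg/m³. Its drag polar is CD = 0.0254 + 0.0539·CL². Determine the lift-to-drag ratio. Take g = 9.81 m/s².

L/D = 10.1

Weight W = mg = 14500 × 9.81 = 1.4224×10^5 N; in level flight L = W.
Dynamic pressure q = 0.5 × 0.993 × 188² = 17550 Pa.
CL = W/(q·S) = 1.4224×10^5 / (17550 × 26.3) = 0.3082.
CD = 0.0254 + 0.0539 × 0.3082² = 0.03052.
L/D = CL/CD = 0.3082 / 0.03052 = 10.1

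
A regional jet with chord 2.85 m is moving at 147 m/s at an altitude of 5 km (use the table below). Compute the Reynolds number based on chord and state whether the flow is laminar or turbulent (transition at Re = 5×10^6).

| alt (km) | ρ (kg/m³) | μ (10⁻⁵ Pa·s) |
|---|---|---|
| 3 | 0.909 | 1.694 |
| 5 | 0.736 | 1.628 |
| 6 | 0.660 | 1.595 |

At 5 km, from the table: ρ = 0.736 kg/m³, μ = 1.628×10⁻⁵ Pa·s.
Re = ρ·v·c/μ = 0.736 × 147 × 2.85 / (1.628×10⁻⁵) = 1.89×10^7
Since 1.89×10^7 > 5×10^6, the flow is turbulent.

Re = 1.89×10^7 (turbulent)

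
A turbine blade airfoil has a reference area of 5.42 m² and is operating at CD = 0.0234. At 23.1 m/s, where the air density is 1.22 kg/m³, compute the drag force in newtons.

Dynamic pressure q = ½ρv² = ½ × 1.22 × 23.1² = 325.5 Pa.
D = q·S·CD = 325.5 × 5.42 × 0.0234 = 41.3 N

D = 41.3 N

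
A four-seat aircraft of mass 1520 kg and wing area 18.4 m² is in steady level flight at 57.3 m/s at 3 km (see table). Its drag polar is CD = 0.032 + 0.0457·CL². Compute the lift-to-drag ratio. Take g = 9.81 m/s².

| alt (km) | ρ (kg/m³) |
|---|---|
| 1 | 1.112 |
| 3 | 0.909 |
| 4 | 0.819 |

At 3 km, from the table: ρ = 0.909 kg/m³.
Level flight ⇒ L = W = m·g = 1520 × 9.81 = 14911 N.
q = ½ρv² = ½ × 0.909 × 57.3² = 1492 Pa.
CL = W/(q·S) = 14911 / (1492 × 18.4) = 0.5431.
CD = 0.032 + 0.0457 × 0.5431² = 0.04548.
L/D = CL/CD = 0.5431 / 0.04548 = 11.9

L/D = 11.9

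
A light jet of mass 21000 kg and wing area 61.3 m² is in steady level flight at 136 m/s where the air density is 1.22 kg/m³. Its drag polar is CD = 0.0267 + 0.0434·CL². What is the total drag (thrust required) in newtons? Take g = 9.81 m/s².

D = 21100 N

Level flight ⇒ L = W = m·g = 21000 × 9.81 = 2.0601×10^5 N.
q = ½ρv² = ½ × 1.22 × 136² = 11280 Pa.
CL = W/(q·S) = 2.0601×10^5 / (11280 × 61.3) = 0.2979.
CD = 0.0267 + 0.0434 × 0.2979² = 0.03055.
D = q·S·CD = 11280 × 61.3 × 0.03055 = 21130 N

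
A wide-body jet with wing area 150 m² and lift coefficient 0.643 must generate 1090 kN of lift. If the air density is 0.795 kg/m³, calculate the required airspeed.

v = 169 m/s

L = ½ρv²S·CL ⇒ v = √(2L/(ρ·S·CL))
v = √(2 × 1.09×10^6 / (0.795 × 150 × 0.643)) = √28430 = 169 m/s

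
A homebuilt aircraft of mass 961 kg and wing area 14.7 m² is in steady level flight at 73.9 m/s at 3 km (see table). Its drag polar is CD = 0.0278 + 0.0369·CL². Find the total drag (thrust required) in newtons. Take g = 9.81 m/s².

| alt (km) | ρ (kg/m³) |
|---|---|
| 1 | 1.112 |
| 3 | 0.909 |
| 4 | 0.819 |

At 3 km, from the table: ρ = 0.909 kg/m³.
Weight W = mg = 961 × 9.81 = 9427.4 N; in level flight L = W.
Dynamic pressure q = 0.5 × 0.909 × 73.9² = 2482 Pa.
CL = W/(q·S) = 9427.4 / (2482 × 14.7) = 0.2584.
CD = 0.0278 + 0.0369 × 0.2584² = 0.03026.
D = q·S·CD = 2482 × 14.7 × 0.03026 = 1104 N

D = 1100 N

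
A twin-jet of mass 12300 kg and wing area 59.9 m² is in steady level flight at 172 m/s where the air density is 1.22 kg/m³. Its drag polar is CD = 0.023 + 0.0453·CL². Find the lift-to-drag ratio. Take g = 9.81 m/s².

L/D = 4.74

Weight W = mg = 12300 × 9.81 = 1.2066×10^5 N; in level flight L = W.
Dynamic pressure q = 0.5 × 1.22 × 172² = 18050 Pa.
Required CL = L/(qS) = 1.2066×10^5/(18050·59.9) = 0.1116.
CD = 0.023 + 0.0453 × 0.1116² = 0.02356.
L/D = CL/CD = 0.1116 / 0.02356 = 4.74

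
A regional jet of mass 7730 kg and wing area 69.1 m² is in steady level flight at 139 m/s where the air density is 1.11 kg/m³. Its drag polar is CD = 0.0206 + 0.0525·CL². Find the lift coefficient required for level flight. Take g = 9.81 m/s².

CL = 0.102

Weight W = mg = 7730 × 9.81 = 75831 N; in level flight L = W.
Dynamic pressure q = 0.5 × 1.11 × 139² = 10720 Pa.
CL = 2W/(ρv²S) = 2×75831/(1.11×139²×69.1) = 0.1023.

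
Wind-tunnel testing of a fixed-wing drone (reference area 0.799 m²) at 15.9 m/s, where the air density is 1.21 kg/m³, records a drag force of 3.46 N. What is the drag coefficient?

CD = 0.0283

From D = ½ρv²S·CD, rearranging gives CD = 2D/(ρv²S).
CD = 2 × 3.46 / (1.21 × 15.9² × 0.799) = 0.0283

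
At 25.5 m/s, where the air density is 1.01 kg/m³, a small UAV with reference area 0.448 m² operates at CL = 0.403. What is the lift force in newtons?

Dynamic pressure q = ½ρv² = ½ × 1.01 × 25.5² = 328.4 Pa.
L = q·S·CL = 328.4 × 0.448 × 0.403 = 59.3 N

L = 59.3 N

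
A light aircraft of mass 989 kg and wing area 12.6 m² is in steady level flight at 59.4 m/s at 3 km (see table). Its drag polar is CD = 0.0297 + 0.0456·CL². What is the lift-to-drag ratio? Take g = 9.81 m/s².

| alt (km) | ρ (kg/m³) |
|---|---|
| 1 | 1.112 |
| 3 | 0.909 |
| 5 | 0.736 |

At 3 km, from the table: ρ = 0.909 kg/m³.
Weight W = mg = 989 × 9.81 = 9702.1 N; in level flight L = W.
Dynamic pressure q = 0.5 × 0.909 × 59.4² = 1604 Pa.
Required CL = L/(qS) = 9702.1/(1604·12.6) = 0.4802.
CD = 0.0297 + 0.0456 × 0.4802² = 0.04021.
L/D = CL/CD = 0.4802 / 0.04021 = 11.9

L/D = 11.9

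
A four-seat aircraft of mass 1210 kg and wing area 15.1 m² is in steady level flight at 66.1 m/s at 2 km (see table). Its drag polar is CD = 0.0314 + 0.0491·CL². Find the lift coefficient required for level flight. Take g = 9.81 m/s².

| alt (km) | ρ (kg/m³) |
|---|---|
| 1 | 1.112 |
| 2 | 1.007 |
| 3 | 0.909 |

CL = 0.357

At 2 km, from the table: ρ = 1.007 kg/m³.
Level flight ⇒ L = W = m·g = 1210 × 9.81 = 11870 N.
Dynamic pressure q = 0.5 × 1.007 × 66.1² = 2200 Pa.
CL = W/(q·S) = 11870 / (2200 × 15.1) = 0.3573.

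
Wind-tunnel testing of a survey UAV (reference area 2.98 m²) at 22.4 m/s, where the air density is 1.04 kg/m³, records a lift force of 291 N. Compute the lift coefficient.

From L = ½ρv²S·CL, rearranging gives CL = 2L/(ρv²S).
CL = 2 × 291 / (1.04 × 22.4² × 2.98) = 0.374

CL = 0.374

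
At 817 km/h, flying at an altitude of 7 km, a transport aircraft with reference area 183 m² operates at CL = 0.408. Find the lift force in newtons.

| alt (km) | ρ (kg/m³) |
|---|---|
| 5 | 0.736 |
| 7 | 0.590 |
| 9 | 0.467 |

At 7 km, from the table: ρ = 0.590 kg/m³.
Convert speed: v = 817 km/h ÷ 3.6 = 226.9 m/s.
L = ½ρv²S·CL = ½ × 0.59 × 226.9² × 183 × 0.408 = 1.13×10^6 N ≈ 1130 kN

L = 1.13×10^6 N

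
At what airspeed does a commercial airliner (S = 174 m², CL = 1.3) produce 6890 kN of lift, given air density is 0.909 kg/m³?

v = 259 m/s

L = ½ρv²S·CL ⇒ v = √(2L/(ρ·S·CL))
v = √(2 × 6.89×10^6 / (0.909 × 174 × 1.3)) = √67020 = 259 m/s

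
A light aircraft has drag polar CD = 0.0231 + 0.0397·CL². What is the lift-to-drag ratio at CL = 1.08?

L/D = 15.6

CD = 0.0231 + 0.0397 × 1.08² = 0.06941
L/D = CL/CD = 1.08 / 0.06941 = 15.6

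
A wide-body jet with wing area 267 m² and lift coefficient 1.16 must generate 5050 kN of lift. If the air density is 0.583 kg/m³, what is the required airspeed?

v = 237 m/s

L = ½ρv²S·CL ⇒ v = √(2L/(ρ·S·CL))
v = √(2 × 5.05×10^6 / (0.583 × 267 × 1.16)) = √55930 = 237 m/s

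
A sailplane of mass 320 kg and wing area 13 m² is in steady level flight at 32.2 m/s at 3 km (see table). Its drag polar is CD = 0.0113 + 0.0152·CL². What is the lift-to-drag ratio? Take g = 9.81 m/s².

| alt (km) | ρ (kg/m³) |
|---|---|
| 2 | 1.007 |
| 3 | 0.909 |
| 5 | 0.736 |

L/D = 33.5

At 3 km, from the table: ρ = 0.909 kg/m³.
In steady level flight, lift balances weight: W = mg = 320 × 9.81 = 3139.2 N.
Dynamic pressure q = 0.5 × 0.909 × 32.2² = 471.2 Pa.
CL = 2W/(ρv²S) = 2×3139.2/(0.909×32.2²×13) = 0.5124.
CD = 0.0113 + 0.0152 × 0.5124² = 0.01529.
L/D = CL/CD = 0.5124 / 0.01529 = 33.5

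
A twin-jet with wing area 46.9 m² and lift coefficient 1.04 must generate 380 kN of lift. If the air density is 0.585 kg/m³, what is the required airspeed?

L = ½ρv²S·CL ⇒ v = √(2L/(ρ·S·CL))
v = √(2 × 3.8×10^5 / (0.585 × 46.9 × 1.04)) = √26630 = 163 m/s

v = 163 m/s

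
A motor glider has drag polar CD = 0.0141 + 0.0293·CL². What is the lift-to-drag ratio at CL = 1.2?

L/D = 21.3

CD = 0.0141 + 0.0293 × 1.2² = 0.05629
L/D = CL/CD = 1.2 / 0.05629 = 21.3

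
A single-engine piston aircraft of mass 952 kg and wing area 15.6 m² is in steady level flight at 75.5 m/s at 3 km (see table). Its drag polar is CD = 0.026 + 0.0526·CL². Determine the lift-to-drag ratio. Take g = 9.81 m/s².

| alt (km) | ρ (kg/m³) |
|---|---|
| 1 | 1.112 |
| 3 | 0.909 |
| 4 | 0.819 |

L/D = 8.02

At 3 km, from the table: ρ = 0.909 kg/m³.
Weight W = mg = 952 × 9.81 = 9339.1 N; in level flight L = W.
Dynamic pressure q = 0.5 × 0.909 × 75.5² = 2591 Pa.
CL = W/(q·S) = 9339.1 / (2591 × 15.6) = 0.2311.
CD = 0.026 + 0.0526 × 0.2311² = 0.02881.
L/D = CL/CD = 0.2311 / 0.02881 = 8.02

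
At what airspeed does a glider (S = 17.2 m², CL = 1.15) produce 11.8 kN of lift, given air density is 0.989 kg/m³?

v = 34.7 m/s

L = ½ρv²S·CL ⇒ v = √(2L/(ρ·S·CL))
v = √(2 × 11800 / (0.989 × 17.2 × 1.15)) = √1206 = 34.7 m/s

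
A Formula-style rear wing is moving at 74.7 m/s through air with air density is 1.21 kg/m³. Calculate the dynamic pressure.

q = ½ρv² = ½ × 1.21 × 74.7² = 3380 Pa

q = 3380 Pa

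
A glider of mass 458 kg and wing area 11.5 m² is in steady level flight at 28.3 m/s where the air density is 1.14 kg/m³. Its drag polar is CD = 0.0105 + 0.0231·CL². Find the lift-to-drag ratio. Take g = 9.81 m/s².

L/D = 31.2

Level flight ⇒ L = W = m·g = 458 × 9.81 = 4493 N.
Dynamic pressure q = 0.5 × 1.14 × 28.3² = 456.5 Pa.
Required CL = L/(qS) = 4493/(456.5·11.5) = 0.8558.
CD = 0.0105 + 0.0231 × 0.8558² = 0.02742.
L/D = CL/CD = 0.8558 / 0.02742 = 31.2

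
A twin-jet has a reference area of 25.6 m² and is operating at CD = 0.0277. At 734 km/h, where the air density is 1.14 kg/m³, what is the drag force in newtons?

Convert speed: v = 734 km/h ÷ 3.6 = 203.9 m/s.
D = ½ρv²S·CD = ½ × 1.14 × 203.9² × 25.6 × 0.0277 = 16800 N ≈ 16.8 kN

D = 16800 N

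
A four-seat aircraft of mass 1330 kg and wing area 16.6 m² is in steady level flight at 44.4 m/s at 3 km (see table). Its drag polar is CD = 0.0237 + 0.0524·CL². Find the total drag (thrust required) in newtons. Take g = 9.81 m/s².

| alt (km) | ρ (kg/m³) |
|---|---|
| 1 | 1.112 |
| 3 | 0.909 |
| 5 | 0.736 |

At 3 km, from the table: ρ = 0.909 kg/m³.
Level flight ⇒ L = W = m·g = 1330 × 9.81 = 13047 N.
Dynamic pressure q = 0.5 × 0.909 × 44.4² = 896 Pa.
Required CL = L/(qS) = 13047/(896·16.6) = 0.8772.
CD = 0.0237 + 0.0524 × 0.8772² = 0.06402.
D = q·S·CD = 896 × 16.6 × 0.06402 = 952.2 N

D = 952 N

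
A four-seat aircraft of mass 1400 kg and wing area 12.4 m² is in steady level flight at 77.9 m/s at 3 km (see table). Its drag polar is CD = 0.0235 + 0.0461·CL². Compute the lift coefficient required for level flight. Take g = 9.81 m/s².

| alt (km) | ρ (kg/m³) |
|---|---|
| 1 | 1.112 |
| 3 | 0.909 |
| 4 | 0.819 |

CL = 0.402

At 3 km, from the table: ρ = 0.909 kg/m³.
In steady level flight, lift balances weight: W = mg = 1400 × 9.81 = 13734 N.
Dynamic pressure q = 0.5 × 0.909 × 77.9² = 2758 Pa.
CL = W/(q·S) = 13734 / (2758 × 12.4) = 0.4016.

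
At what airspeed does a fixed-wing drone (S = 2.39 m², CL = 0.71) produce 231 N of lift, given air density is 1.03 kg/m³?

v = 16.3 m/s

L = ½ρv²S·CL ⇒ v = √(2L/(ρ·S·CL))
v = √(2 × 231 / (1.03 × 2.39 × 0.71)) = √264.3 = 16.3 m/s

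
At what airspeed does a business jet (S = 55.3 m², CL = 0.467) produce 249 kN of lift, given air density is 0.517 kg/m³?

L = ½ρv²S·CL ⇒ v = √(2L/(ρ·S·CL))
v = √(2 × 2.49×10^5 / (0.517 × 55.3 × 0.467)) = √37300 = 193 m/s

v = 193 m/s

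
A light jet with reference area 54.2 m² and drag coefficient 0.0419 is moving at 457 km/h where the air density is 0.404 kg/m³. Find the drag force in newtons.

D = 7390 N

Convert speed: v = 457 km/h ÷ 3.6 = 126.9 m/s.
Dynamic pressure q = ½ρv² = ½ × 0.404 × 126.9² = 3255 Pa.
D = q·S·CD = 3255 × 54.2 × 0.0419 = 7390 N ≈ 7.39 kN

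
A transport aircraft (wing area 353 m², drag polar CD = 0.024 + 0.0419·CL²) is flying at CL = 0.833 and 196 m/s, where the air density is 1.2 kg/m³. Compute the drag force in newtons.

CD = 0.024 + 0.0419 × 0.833² = 0.05307
D = ½ρv²S·CD = ½ × 1.2 × 196² × 353 × 0.05307 = 4.32×10^5 N

D = 4.32×10^5 N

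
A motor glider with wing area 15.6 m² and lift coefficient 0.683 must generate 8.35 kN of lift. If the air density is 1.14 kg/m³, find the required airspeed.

L = ½ρv²S·CL ⇒ v = √(2L/(ρ·S·CL))
v = √(2 × 8350 / (1.14 × 15.6 × 0.683)) = √1375 = 37.1 m/s

v = 37.1 m/s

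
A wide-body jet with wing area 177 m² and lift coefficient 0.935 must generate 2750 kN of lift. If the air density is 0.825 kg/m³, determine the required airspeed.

L = ½ρv²S·CL ⇒ v = √(2L/(ρ·S·CL))
v = √(2 × 2.75×10^6 / (0.825 × 177 × 0.935)) = √40280 = 201 m/s

v = 201 m/s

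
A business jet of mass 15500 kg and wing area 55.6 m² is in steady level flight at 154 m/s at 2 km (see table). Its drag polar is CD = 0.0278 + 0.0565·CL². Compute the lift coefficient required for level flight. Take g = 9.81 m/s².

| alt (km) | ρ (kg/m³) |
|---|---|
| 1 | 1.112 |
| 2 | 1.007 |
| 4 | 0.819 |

CL = 0.229

At 2 km, from the table: ρ = 1.007 kg/m³.
Level flight ⇒ L = W = m·g = 15500 × 9.81 = 1.5206×10^5 N.
Dynamic pressure q = 0.5 × 1.007 × 154² = 11940 Pa.
CL = 2W/(ρv²S) = 2×1.5206×10^5/(1.007×154²×55.6) = 0.229.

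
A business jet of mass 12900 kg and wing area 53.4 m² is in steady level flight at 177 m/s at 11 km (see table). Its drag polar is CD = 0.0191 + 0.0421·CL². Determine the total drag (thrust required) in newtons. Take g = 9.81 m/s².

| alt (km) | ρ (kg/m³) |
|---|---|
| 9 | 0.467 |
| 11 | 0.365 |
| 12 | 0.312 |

At 11 km, from the table: ρ = 0.365 kg/m³.
Level flight ⇒ L = W = m·g = 12900 × 9.81 = 1.2655×10^5 N.
q = ½ρv² = ½ × 0.365 × 177² = 5718 Pa.
CL = 2W/(ρv²S) = 2×1.2655×10^5/(0.365×177²×53.4) = 0.4145.
CD = 0.0191 + 0.0421 × 0.4145² = 0.02633.
D = q·S·CD = 5718 × 53.4 × 0.02633 = 8040 N

D = 8040 N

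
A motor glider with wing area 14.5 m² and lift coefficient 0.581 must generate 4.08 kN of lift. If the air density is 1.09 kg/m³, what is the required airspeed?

L = ½ρv²S·CL ⇒ v = √(2L/(ρ·S·CL))
v = √(2 × 4080 / (1.09 × 14.5 × 0.581)) = √888.6 = 29.8 m/s

v = 29.8 m/s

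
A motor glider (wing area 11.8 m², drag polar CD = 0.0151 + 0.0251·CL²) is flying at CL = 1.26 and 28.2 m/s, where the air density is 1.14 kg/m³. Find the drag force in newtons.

CD = 0.0151 + 0.0251 × 1.26² = 0.05495
D = ½ρv²S·CD = ½ × 1.14 × 28.2² × 11.8 × 0.05495 = 294 N

D = 294 N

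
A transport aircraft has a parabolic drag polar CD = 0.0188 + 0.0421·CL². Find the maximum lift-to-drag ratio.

For CD = CD0 + K·CL², (L/D)max occurs at CL* = √(CD0/K) and equals 1/(2√(K·CD0)).
(L/D)max = 1/(2√(0.0421 × 0.0188)) = 1/(2 × 0.02813) = 17.8

(L/D)max = 17.8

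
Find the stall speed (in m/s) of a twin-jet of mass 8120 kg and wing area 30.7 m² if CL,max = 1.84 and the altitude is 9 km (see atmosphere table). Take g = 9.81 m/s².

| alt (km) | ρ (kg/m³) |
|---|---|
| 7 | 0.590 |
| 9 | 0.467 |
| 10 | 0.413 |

V_stall = 77.7 m/s

At 9 km, from the table: ρ = 0.467 kg/m³.
Stall occurs when L = W at CL,max. W = mg = 8120 × 9.81 = 79660 N.
V_stall = √(2W/(ρ·S·CL,max)) = √(2 × 79660 / (0.467 × 30.7 × 1.84))
V_stall = √6039 = 77.7 m/s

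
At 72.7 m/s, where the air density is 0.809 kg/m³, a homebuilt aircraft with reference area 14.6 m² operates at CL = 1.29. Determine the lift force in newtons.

Dynamic pressure q = ½ρv² = ½ × 0.809 × 72.7² = 2138 Pa.
L = q·S·CL = 2138 × 14.6 × 1.29 = 40300 N ≈ 40.3 kN

L = 40300 N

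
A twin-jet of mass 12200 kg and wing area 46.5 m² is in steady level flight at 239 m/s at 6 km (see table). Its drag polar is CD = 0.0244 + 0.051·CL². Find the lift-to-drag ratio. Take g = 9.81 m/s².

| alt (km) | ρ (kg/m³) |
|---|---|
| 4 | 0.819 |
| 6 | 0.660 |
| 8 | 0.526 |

At 6 km, from the table: ρ = 0.660 kg/m³.
In steady level flight, lift balances weight: W = mg = 12200 × 9.81 = 1.1968×10^5 N.
q = ½ρv² = ½ × 0.66 × 239² = 18850 Pa.
CL = 2W/(ρv²S) = 2×1.1968×10^5/(0.66×239²×46.5) = 0.1365.
CD = 0.0244 + 0.051 × 0.1365² = 0.02535.
L/D = CL/CD = 0.1365 / 0.02535 = 5.39

L/D = 5.39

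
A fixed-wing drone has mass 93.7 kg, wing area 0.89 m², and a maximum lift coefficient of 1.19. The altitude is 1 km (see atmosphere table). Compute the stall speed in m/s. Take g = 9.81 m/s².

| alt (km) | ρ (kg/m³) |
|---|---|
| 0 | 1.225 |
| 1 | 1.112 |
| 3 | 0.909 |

V_stall = 39.5 m/s

At 1 km, from the table: ρ = 1.112 kg/m³.
At stall, lift equals weight: L = W = m·g = 93.7 × 9.81 = 919.2 N.
V_stall = √(2W/(ρ·S·CL,max)) = √(2 × 919.2 / (1.112 × 0.89 × 1.19))
V_stall = √1561 = 39.5 m/s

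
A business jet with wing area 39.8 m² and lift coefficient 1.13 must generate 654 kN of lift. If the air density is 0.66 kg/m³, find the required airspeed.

v = 210 m/s

L = ½ρv²S·CL ⇒ v = √(2L/(ρ·S·CL))
v = √(2 × 6.54×10^5 / (0.66 × 39.8 × 1.13)) = √44070 = 210 m/s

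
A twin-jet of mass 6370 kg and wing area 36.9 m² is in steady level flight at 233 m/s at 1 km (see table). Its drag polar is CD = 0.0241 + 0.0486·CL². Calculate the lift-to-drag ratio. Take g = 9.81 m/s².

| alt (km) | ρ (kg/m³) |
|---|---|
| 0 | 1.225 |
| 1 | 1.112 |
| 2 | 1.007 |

At 1 km, from the table: ρ = 1.112 kg/m³.
In steady level flight, lift balances weight: W = mg = 6370 × 9.81 = 62490 N.
Dynamic pressure q = 0.5 × 1.112 × 233² = 30180 Pa.
CL = W/(q·S) = 62490 / (30180 × 36.9) = 0.0561.
CD = 0.0241 + 0.0486 × 0.0561² = 0.02425.
L/D = CL/CD = 0.0561 / 0.02425 = 2.31

L/D = 2.31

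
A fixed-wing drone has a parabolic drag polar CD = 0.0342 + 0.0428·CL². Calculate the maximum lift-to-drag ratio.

For CD = CD0 + K·CL², (L/D)max occurs at CL* = √(CD0/K) and equals 1/(2√(K·CD0)).
(L/D)max = 1/(2√(0.0428 × 0.0342)) = 1/(2 × 0.03826) = 13.1

(L/D)max = 13.1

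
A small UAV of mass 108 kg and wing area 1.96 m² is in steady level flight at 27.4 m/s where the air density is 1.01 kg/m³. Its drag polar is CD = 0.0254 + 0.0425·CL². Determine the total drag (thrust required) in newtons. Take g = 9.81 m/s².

Level flight ⇒ L = W = m·g = 108 × 9.81 = 1059.5 N.
Dynamic pressure q = 0.5 × 1.01 × 27.4² = 379.1 Pa.
CL = 2W/(ρv²S) = 2×1059.5/(1.01×27.4²×1.96) = 1.426.
CD = 0.0254 + 0.0425 × 1.426² = 0.1118.
D = q·S·CD = 379.1 × 1.96 × 0.1118 = 83.07 N

D = 83.1 N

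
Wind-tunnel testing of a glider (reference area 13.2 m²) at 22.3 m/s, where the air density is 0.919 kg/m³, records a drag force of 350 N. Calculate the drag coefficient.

From D = ½ρv²S·CD, rearranging gives CD = 2D/(ρv²S).
CD = 2 × 350 / (0.919 × 22.3² × 13.2) = 0.116

CD = 0.116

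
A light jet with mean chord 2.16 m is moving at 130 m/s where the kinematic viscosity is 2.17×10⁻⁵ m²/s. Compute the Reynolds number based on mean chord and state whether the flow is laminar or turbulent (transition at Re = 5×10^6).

Re = v·c/ν = 130 × 2.16 / (2.17×10⁻⁵) = 1.29×10^7
Since 1.29×10^7 > 5×10^6, the flow is turbulent.

Re = 1.29×10^7 (turbulent)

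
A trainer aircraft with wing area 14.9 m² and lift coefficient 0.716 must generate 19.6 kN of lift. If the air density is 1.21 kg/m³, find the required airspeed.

v = 55.1 m/s

L = ½ρv²S·CL ⇒ v = √(2L/(ρ·S·CL))
v = √(2 × 19600 / (1.21 × 14.9 × 0.716)) = √3037 = 55.1 m/s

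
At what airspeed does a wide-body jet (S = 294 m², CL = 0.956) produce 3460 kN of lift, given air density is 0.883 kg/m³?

v = 167 m/s

L = ½ρv²S·CL ⇒ v = √(2L/(ρ·S·CL))
v = √(2 × 3.46×10^6 / (0.883 × 294 × 0.956)) = √27880 = 167 m/s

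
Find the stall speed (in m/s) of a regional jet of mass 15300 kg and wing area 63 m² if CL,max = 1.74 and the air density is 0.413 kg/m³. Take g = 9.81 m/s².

Stall occurs when L = W at CL,max. W = mg = 15300 × 9.81 = 1.501×10^5 N.
V_stall = √(2W/(ρ·S·CL,max)) = √(2 × 1.501×10^5 / (0.413 × 63 × 1.74))
V_stall = √6631 = 81.4 m/s

V_stall = 81.4 m/s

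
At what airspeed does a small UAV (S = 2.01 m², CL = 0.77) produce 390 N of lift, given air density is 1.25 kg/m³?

L = ½ρv²S·CL ⇒ v = √(2L/(ρ·S·CL))
v = √(2 × 390 / (1.25 × 2.01 × 0.77)) = √403.2 = 20.1 m/s

v = 20.1 m/s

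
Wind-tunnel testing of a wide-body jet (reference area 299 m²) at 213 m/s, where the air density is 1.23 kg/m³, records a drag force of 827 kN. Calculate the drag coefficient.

From D = ½ρv²S·CD, rearranging gives CD = 2D/(ρv²S).
CD = 2 × 8.27×10^5 / (1.23 × 213² × 299) = 0.0991

CD = 0.0991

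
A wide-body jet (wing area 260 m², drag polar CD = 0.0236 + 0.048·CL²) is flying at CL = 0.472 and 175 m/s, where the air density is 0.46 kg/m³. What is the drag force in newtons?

D = 62800 N

CD = 0.0236 + 0.048 × 0.472² = 0.03429
D = ½ρv²S·CD = ½ × 0.46 × 175² × 260 × 0.03429 = 62800 N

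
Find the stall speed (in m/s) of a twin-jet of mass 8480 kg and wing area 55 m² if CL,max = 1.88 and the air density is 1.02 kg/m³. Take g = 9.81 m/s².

At stall, lift equals weight: L = W = m·g = 8480 × 9.81 = 83190 N.
From L = ½ρV²S·CL,max = W: V_stall = √(2W/(ρSCL,max)) = √(2·83190/(1.02·55·1.88))
V_stall = √1578 = 39.7 m/s

V_stall = 39.7 m/s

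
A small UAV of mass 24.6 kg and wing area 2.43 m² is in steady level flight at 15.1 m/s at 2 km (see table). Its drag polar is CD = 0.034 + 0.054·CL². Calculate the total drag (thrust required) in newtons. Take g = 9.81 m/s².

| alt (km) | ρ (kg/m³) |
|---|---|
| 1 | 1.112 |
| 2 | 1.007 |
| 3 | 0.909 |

At 2 km, from the table: ρ = 1.007 kg/m³.
In steady level flight, lift balances weight: W = mg = 24.6 × 9.81 = 241.33 N.
Dynamic pressure q = 0.5 × 1.007 × 15.1² = 114.8 Pa.
CL = 2W/(ρv²S) = 2×241.33/(1.007×15.1²×2.43) = 0.8651.
CD = 0.034 + 0.054 × 0.8651² = 0.07441.
D = q·S·CD = 114.8 × 2.43 × 0.07441 = 20.76 N

D = 20.8 N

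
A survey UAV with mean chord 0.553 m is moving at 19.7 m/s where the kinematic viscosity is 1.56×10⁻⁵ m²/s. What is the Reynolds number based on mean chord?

Re = 6.98×10^5

Re = v·c/ν = 19.7 × 0.553 / (1.56×10⁻⁵) = 6.98×10^5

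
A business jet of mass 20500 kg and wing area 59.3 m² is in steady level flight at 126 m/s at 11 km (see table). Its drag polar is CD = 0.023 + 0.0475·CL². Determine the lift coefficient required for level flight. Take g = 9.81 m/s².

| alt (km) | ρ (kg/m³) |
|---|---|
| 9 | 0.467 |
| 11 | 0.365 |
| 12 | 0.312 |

At 11 km, from the table: ρ = 0.365 kg/m³.
Weight W = mg = 20500 × 9.81 = 2.011×10^5 N; in level flight L = W.
Dynamic pressure q = 0.5 × 0.365 × 126² = 2897 Pa.
CL = W/(q·S) = 2.011×10^5 / (2897 × 59.3) = 1.17.

CL = 1.17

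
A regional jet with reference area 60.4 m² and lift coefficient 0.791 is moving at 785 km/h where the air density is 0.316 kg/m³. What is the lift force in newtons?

Convert speed: v = 785 km/h ÷ 3.6 = 218.1 m/s.
Dynamic pressure q = ½ρv² = ½ × 0.316 × 218.1² = 7513 Pa.
L = q·S·CL = 7513 × 60.4 × 0.791 = 3.59×10^5 N ≈ 359 kN

L = 3.59×10^5 N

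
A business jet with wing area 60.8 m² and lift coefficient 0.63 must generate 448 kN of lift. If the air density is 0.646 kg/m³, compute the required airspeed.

L = ½ρv²S·CL ⇒ v = √(2L/(ρ·S·CL))
v = √(2 × 4.48×10^5 / (0.646 × 60.8 × 0.63)) = √36210 = 190 m/s

v = 190 m/s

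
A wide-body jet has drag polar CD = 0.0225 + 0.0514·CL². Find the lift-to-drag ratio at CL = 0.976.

CD = 0.0225 + 0.0514 × 0.976² = 0.07146
L/D = CL/CD = 0.976 / 0.07146 = 13.7

L/D = 13.7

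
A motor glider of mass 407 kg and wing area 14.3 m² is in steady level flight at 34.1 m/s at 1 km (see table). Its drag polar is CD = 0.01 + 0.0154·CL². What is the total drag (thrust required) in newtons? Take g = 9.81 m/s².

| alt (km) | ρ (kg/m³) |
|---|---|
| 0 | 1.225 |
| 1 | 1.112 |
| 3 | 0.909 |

D = 119 N

At 1 km, from the table: ρ = 1.112 kg/m³.
In steady level flight, lift balances weight: W = mg = 407 × 9.81 = 3992.7 N.
q = ½ρv² = ½ × 1.112 × 34.1² = 646.5 Pa.
Required CL = L/(qS) = 3992.7/(646.5·14.3) = 0.4319.
CD = 0.01 + 0.0154 × 0.4319² = 0.01287.
D = q·S·CD = 646.5 × 14.3 × 0.01287 = 119 N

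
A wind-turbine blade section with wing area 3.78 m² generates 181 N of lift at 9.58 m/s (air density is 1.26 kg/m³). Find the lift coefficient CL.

From L = ½ρv²S·CL, rearranging gives CL = 2L/(ρv²S).
CL = 2 × 181 / (1.26 × 9.58² × 3.78) = 0.828

CL = 0.828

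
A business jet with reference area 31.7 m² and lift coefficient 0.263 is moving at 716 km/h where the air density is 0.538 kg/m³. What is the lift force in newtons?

Convert speed: v = 716 km/h ÷ 3.6 = 198.9 m/s.
Dynamic pressure q = ½ρv² = ½ × 0.538 × 198.9² = 10640 Pa.
L = q·S·CL = 10640 × 31.7 × 0.263 = 88700 N ≈ 88.7 kN

L = 88700 N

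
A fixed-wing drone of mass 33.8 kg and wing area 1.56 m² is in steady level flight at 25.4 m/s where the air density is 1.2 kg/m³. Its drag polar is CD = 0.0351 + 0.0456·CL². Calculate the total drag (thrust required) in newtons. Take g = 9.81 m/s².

In steady level flight, lift balances weight: W = mg = 33.8 × 9.81 = 331.58 N.
Dynamic pressure q = 0.5 × 1.2 × 25.4² = 387.1 Pa.
CL = 2W/(ρv²S) = 2×331.58/(1.2×25.4²×1.56) = 0.5491.
CD = 0.0351 + 0.0456 × 0.5491² = 0.04885.
D = q·S·CD = 387.1 × 1.56 × 0.04885 = 29.5 N

D = 29.5 N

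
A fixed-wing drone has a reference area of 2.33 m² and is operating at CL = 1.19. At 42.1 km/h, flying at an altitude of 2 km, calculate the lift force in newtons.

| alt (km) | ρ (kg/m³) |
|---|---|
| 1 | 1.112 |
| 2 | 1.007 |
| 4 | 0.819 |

At 2 km, from the table: ρ = 1.007 kg/m³.
Convert speed: v = 42.1 km/h ÷ 3.6 = 11.69 m/s.
Dynamic pressure q = ½ρv² = ½ × 1.007 × 11.69² = 68.86 Pa.
L = q·S·CL = 68.86 × 2.33 × 1.19 = 191 N

L = 191 N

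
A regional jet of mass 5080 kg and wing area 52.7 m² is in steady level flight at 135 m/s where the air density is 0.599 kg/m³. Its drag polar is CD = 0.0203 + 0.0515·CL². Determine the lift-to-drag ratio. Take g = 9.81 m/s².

L/D = 7.93

Weight W = mg = 5080 × 9.81 = 49835 N; in level flight L = W.
Dynamic pressure q = 0.5 × 0.599 × 135² = 5458 Pa.
CL = W/(q·S) = 49835 / (5458 × 52.7) = 0.1732.
CD = 0.0203 + 0.0515 × 0.1732² = 0.02185.
L/D = CL/CD = 0.1732 / 0.02185 = 7.93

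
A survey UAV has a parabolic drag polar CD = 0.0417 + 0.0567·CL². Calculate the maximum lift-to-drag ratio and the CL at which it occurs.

(L/D)max = 10.3, at CL = 0.858

For CD = CD0 + K·CL², (L/D)max occurs at CL* = √(CD0/K) and equals 1/(2√(K·CD0)).
(L/D)max = 1/(2√(0.0567 × 0.0417)) = 1/(2 × 0.04862) = 10.3
CL* = √(0.0417/0.0567) = 0.858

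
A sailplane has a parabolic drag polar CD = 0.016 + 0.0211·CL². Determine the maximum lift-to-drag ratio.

(L/D)max = 27.2

For CD = CD0 + K·CL², (L/D)max occurs at CL* = √(CD0/K) and equals 1/(2√(K·CD0)).
(L/D)max = 1/(2√(0.0211 × 0.016)) = 1/(2 × 0.01837) = 27.2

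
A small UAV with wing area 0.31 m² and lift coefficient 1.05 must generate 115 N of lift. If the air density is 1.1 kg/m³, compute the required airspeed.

L = ½ρv²S·CL ⇒ v = √(2L/(ρ·S·CL))
v = √(2 × 115 / (1.1 × 0.31 × 1.05)) = √642.4 = 25.3 m/s

v = 25.3 m/s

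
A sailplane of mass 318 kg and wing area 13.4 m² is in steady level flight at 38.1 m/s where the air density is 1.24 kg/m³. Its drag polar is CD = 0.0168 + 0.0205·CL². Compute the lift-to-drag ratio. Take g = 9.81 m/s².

Weight W = mg = 318 × 9.81 = 3119.6 N; in level flight L = W.
Dynamic pressure q = 0.5 × 1.24 × 38.1² = 900 Pa.
CL = 2W/(ρv²S) = 2×3119.6/(1.24×38.1²×13.4) = 0.2587.
CD = 0.0168 + 0.0205 × 0.2587² = 0.01817.
L/D = CL/CD = 0.2587 / 0.01817 = 14.2

L/D = 14.2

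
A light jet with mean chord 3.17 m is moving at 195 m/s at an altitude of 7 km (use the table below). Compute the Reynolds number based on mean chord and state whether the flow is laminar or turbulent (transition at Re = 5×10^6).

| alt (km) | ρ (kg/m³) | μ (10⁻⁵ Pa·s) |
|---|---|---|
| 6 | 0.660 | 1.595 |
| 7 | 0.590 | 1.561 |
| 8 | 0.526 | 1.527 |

At 7 km, from the table: ρ = 0.590 kg/m³, μ = 1.561×10⁻⁵ Pa·s.
Re = ρ·v·c/μ = 0.59 × 195 × 3.17 / (1.561×10⁻⁵) = 2.34×10^7
Since 2.34×10^7 > 5×10^6, the flow is turbulent.

Re = 2.34×10^7 (turbulent)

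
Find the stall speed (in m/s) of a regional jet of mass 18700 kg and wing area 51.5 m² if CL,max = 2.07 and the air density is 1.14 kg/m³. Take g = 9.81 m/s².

V_stall = 54.9 m/s

Weight W = mg = 18700 × 9.81 = 1.834×10^5 N.
V_stall = √(2W/(ρ·S·CL,max)) = √(2 × 1.834×10^5 / (1.14 × 51.5 × 2.07))
V_stall = √3019 = 54.9 m/s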